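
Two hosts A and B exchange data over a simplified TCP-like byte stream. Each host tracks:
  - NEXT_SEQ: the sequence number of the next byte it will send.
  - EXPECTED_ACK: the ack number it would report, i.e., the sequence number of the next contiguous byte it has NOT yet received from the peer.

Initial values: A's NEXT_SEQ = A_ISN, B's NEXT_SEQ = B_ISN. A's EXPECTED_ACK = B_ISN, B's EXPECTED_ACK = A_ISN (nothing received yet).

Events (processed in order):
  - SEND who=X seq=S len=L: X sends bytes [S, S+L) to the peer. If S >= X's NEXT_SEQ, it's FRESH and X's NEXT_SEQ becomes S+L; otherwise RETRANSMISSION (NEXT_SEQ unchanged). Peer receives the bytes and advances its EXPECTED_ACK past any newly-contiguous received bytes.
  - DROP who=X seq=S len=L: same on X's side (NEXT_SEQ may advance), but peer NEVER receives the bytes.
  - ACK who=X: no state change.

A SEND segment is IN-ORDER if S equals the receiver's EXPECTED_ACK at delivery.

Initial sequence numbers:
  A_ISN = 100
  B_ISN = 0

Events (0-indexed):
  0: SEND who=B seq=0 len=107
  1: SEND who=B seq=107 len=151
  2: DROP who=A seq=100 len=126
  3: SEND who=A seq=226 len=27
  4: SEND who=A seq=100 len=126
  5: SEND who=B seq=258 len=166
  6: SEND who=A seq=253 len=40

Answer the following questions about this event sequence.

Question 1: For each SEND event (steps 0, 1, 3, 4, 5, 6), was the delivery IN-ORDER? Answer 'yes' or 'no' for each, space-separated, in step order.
Answer: yes yes no yes yes yes

Derivation:
Step 0: SEND seq=0 -> in-order
Step 1: SEND seq=107 -> in-order
Step 3: SEND seq=226 -> out-of-order
Step 4: SEND seq=100 -> in-order
Step 5: SEND seq=258 -> in-order
Step 6: SEND seq=253 -> in-order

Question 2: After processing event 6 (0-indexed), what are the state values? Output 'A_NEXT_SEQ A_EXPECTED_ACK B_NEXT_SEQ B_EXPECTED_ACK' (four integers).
After event 0: A_seq=100 A_ack=107 B_seq=107 B_ack=100
After event 1: A_seq=100 A_ack=258 B_seq=258 B_ack=100
After event 2: A_seq=226 A_ack=258 B_seq=258 B_ack=100
After event 3: A_seq=253 A_ack=258 B_seq=258 B_ack=100
After event 4: A_seq=253 A_ack=258 B_seq=258 B_ack=253
After event 5: A_seq=253 A_ack=424 B_seq=424 B_ack=253
After event 6: A_seq=293 A_ack=424 B_seq=424 B_ack=293

293 424 424 293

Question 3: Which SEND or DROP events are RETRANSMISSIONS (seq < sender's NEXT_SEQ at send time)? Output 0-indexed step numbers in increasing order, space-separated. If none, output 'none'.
Step 0: SEND seq=0 -> fresh
Step 1: SEND seq=107 -> fresh
Step 2: DROP seq=100 -> fresh
Step 3: SEND seq=226 -> fresh
Step 4: SEND seq=100 -> retransmit
Step 5: SEND seq=258 -> fresh
Step 6: SEND seq=253 -> fresh

Answer: 4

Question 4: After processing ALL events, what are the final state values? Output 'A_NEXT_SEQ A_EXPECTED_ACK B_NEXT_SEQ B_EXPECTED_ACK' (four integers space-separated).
After event 0: A_seq=100 A_ack=107 B_seq=107 B_ack=100
After event 1: A_seq=100 A_ack=258 B_seq=258 B_ack=100
After event 2: A_seq=226 A_ack=258 B_seq=258 B_ack=100
After event 3: A_seq=253 A_ack=258 B_seq=258 B_ack=100
After event 4: A_seq=253 A_ack=258 B_seq=258 B_ack=253
After event 5: A_seq=253 A_ack=424 B_seq=424 B_ack=253
After event 6: A_seq=293 A_ack=424 B_seq=424 B_ack=293

Answer: 293 424 424 293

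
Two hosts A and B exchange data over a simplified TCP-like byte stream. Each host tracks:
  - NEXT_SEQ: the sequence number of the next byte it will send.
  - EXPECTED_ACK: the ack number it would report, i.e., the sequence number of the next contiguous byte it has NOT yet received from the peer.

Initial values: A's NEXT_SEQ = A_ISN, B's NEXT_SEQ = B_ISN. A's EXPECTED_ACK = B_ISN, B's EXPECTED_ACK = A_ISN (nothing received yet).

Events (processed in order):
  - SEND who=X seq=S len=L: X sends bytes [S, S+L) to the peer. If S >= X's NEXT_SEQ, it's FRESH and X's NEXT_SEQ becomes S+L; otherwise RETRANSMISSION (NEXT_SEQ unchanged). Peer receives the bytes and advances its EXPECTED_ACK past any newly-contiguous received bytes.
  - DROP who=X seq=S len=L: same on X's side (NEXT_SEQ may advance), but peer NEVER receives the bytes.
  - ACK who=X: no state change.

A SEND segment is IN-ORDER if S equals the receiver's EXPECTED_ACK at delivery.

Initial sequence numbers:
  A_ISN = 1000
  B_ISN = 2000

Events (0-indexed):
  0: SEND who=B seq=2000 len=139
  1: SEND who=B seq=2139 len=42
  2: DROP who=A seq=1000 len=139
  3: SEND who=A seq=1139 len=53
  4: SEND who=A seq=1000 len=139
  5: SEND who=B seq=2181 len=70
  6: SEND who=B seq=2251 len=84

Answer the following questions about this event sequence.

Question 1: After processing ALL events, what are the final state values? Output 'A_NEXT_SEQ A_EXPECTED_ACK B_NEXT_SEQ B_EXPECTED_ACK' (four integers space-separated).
After event 0: A_seq=1000 A_ack=2139 B_seq=2139 B_ack=1000
After event 1: A_seq=1000 A_ack=2181 B_seq=2181 B_ack=1000
After event 2: A_seq=1139 A_ack=2181 B_seq=2181 B_ack=1000
After event 3: A_seq=1192 A_ack=2181 B_seq=2181 B_ack=1000
After event 4: A_seq=1192 A_ack=2181 B_seq=2181 B_ack=1192
After event 5: A_seq=1192 A_ack=2251 B_seq=2251 B_ack=1192
After event 6: A_seq=1192 A_ack=2335 B_seq=2335 B_ack=1192

Answer: 1192 2335 2335 1192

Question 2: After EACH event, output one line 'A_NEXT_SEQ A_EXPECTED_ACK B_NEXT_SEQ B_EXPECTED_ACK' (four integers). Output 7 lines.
1000 2139 2139 1000
1000 2181 2181 1000
1139 2181 2181 1000
1192 2181 2181 1000
1192 2181 2181 1192
1192 2251 2251 1192
1192 2335 2335 1192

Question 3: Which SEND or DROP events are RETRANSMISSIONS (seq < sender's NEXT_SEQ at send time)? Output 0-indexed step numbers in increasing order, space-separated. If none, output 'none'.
Answer: 4

Derivation:
Step 0: SEND seq=2000 -> fresh
Step 1: SEND seq=2139 -> fresh
Step 2: DROP seq=1000 -> fresh
Step 3: SEND seq=1139 -> fresh
Step 4: SEND seq=1000 -> retransmit
Step 5: SEND seq=2181 -> fresh
Step 6: SEND seq=2251 -> fresh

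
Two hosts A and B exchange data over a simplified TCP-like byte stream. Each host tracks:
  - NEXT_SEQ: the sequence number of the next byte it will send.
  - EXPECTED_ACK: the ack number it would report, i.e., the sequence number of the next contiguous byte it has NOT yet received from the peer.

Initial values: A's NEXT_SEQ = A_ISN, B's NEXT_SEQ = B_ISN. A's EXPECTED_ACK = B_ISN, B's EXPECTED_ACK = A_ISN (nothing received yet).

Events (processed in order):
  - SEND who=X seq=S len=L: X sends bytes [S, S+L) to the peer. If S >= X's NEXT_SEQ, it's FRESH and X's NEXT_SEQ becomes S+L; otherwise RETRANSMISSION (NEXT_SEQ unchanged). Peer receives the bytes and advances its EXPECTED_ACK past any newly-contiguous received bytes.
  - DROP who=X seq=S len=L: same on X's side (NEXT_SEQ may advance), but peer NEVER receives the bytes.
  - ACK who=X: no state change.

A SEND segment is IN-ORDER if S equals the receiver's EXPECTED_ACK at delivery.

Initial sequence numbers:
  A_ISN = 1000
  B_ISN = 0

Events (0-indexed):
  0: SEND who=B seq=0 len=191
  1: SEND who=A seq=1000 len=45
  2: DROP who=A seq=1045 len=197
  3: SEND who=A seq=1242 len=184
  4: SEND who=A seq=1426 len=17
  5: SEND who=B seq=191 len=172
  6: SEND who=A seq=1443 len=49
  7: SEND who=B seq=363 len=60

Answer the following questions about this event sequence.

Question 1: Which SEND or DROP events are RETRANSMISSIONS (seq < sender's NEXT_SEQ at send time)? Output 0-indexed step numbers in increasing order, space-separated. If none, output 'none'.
Answer: none

Derivation:
Step 0: SEND seq=0 -> fresh
Step 1: SEND seq=1000 -> fresh
Step 2: DROP seq=1045 -> fresh
Step 3: SEND seq=1242 -> fresh
Step 4: SEND seq=1426 -> fresh
Step 5: SEND seq=191 -> fresh
Step 6: SEND seq=1443 -> fresh
Step 7: SEND seq=363 -> fresh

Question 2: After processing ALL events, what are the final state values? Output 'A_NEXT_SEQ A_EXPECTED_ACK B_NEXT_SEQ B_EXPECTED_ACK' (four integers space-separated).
Answer: 1492 423 423 1045

Derivation:
After event 0: A_seq=1000 A_ack=191 B_seq=191 B_ack=1000
After event 1: A_seq=1045 A_ack=191 B_seq=191 B_ack=1045
After event 2: A_seq=1242 A_ack=191 B_seq=191 B_ack=1045
After event 3: A_seq=1426 A_ack=191 B_seq=191 B_ack=1045
After event 4: A_seq=1443 A_ack=191 B_seq=191 B_ack=1045
After event 5: A_seq=1443 A_ack=363 B_seq=363 B_ack=1045
After event 6: A_seq=1492 A_ack=363 B_seq=363 B_ack=1045
After event 7: A_seq=1492 A_ack=423 B_seq=423 B_ack=1045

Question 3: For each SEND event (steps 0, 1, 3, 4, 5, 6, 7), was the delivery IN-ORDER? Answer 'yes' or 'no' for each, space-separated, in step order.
Answer: yes yes no no yes no yes

Derivation:
Step 0: SEND seq=0 -> in-order
Step 1: SEND seq=1000 -> in-order
Step 3: SEND seq=1242 -> out-of-order
Step 4: SEND seq=1426 -> out-of-order
Step 5: SEND seq=191 -> in-order
Step 6: SEND seq=1443 -> out-of-order
Step 7: SEND seq=363 -> in-order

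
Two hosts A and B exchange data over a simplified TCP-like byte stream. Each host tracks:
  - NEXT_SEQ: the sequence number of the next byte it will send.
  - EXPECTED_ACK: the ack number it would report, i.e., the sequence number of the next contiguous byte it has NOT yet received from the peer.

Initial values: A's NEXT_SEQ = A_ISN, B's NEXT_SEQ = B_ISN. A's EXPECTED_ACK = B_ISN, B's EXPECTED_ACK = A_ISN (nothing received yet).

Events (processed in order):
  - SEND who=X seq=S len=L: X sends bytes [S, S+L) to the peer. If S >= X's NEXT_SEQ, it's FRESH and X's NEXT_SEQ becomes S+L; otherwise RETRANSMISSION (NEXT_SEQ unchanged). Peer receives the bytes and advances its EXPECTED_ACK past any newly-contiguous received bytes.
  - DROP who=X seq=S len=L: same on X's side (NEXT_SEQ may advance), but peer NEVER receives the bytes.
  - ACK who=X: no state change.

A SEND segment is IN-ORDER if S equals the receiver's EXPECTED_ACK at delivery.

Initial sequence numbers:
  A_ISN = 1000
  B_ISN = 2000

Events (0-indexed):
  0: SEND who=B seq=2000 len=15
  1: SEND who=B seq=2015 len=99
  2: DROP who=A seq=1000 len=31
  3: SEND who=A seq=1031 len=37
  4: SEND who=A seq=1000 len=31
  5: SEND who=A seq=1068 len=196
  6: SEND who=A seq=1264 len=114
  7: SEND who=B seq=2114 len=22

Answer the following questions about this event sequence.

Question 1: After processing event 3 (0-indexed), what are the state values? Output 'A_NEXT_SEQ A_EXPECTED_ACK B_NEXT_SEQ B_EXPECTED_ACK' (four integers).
After event 0: A_seq=1000 A_ack=2015 B_seq=2015 B_ack=1000
After event 1: A_seq=1000 A_ack=2114 B_seq=2114 B_ack=1000
After event 2: A_seq=1031 A_ack=2114 B_seq=2114 B_ack=1000
After event 3: A_seq=1068 A_ack=2114 B_seq=2114 B_ack=1000

1068 2114 2114 1000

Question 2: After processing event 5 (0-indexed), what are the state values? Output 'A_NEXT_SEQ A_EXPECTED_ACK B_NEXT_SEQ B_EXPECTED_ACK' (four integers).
After event 0: A_seq=1000 A_ack=2015 B_seq=2015 B_ack=1000
After event 1: A_seq=1000 A_ack=2114 B_seq=2114 B_ack=1000
After event 2: A_seq=1031 A_ack=2114 B_seq=2114 B_ack=1000
After event 3: A_seq=1068 A_ack=2114 B_seq=2114 B_ack=1000
After event 4: A_seq=1068 A_ack=2114 B_seq=2114 B_ack=1068
After event 5: A_seq=1264 A_ack=2114 B_seq=2114 B_ack=1264

1264 2114 2114 1264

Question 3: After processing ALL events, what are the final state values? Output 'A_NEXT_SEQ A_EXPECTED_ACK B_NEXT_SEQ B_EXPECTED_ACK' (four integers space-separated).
Answer: 1378 2136 2136 1378

Derivation:
After event 0: A_seq=1000 A_ack=2015 B_seq=2015 B_ack=1000
After event 1: A_seq=1000 A_ack=2114 B_seq=2114 B_ack=1000
After event 2: A_seq=1031 A_ack=2114 B_seq=2114 B_ack=1000
After event 3: A_seq=1068 A_ack=2114 B_seq=2114 B_ack=1000
After event 4: A_seq=1068 A_ack=2114 B_seq=2114 B_ack=1068
After event 5: A_seq=1264 A_ack=2114 B_seq=2114 B_ack=1264
After event 6: A_seq=1378 A_ack=2114 B_seq=2114 B_ack=1378
After event 7: A_seq=1378 A_ack=2136 B_seq=2136 B_ack=1378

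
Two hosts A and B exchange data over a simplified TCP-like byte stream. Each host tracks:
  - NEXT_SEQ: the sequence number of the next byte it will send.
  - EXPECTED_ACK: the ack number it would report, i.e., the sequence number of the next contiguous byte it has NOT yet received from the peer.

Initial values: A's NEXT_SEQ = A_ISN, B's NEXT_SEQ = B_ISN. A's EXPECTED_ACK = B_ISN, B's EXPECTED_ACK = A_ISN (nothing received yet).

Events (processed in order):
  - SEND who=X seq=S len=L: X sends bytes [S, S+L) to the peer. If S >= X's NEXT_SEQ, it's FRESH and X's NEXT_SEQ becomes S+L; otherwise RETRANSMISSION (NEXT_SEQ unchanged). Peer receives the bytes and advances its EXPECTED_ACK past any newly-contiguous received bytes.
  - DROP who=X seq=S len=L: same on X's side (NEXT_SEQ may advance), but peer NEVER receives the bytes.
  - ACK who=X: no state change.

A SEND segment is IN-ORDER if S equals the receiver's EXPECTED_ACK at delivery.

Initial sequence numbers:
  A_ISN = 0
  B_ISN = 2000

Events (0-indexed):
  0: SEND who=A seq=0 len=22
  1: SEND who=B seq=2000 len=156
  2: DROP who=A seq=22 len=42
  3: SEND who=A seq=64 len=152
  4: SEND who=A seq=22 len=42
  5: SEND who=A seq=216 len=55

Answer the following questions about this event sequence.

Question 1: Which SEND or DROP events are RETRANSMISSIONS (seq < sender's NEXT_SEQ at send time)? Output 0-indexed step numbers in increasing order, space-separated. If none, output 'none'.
Answer: 4

Derivation:
Step 0: SEND seq=0 -> fresh
Step 1: SEND seq=2000 -> fresh
Step 2: DROP seq=22 -> fresh
Step 3: SEND seq=64 -> fresh
Step 4: SEND seq=22 -> retransmit
Step 5: SEND seq=216 -> fresh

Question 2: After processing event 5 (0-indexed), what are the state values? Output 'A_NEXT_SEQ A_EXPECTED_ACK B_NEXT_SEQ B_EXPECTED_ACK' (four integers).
After event 0: A_seq=22 A_ack=2000 B_seq=2000 B_ack=22
After event 1: A_seq=22 A_ack=2156 B_seq=2156 B_ack=22
After event 2: A_seq=64 A_ack=2156 B_seq=2156 B_ack=22
After event 3: A_seq=216 A_ack=2156 B_seq=2156 B_ack=22
After event 4: A_seq=216 A_ack=2156 B_seq=2156 B_ack=216
After event 5: A_seq=271 A_ack=2156 B_seq=2156 B_ack=271

271 2156 2156 271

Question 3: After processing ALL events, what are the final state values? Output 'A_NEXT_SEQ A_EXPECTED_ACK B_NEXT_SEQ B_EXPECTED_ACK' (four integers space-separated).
After event 0: A_seq=22 A_ack=2000 B_seq=2000 B_ack=22
After event 1: A_seq=22 A_ack=2156 B_seq=2156 B_ack=22
After event 2: A_seq=64 A_ack=2156 B_seq=2156 B_ack=22
After event 3: A_seq=216 A_ack=2156 B_seq=2156 B_ack=22
After event 4: A_seq=216 A_ack=2156 B_seq=2156 B_ack=216
After event 5: A_seq=271 A_ack=2156 B_seq=2156 B_ack=271

Answer: 271 2156 2156 271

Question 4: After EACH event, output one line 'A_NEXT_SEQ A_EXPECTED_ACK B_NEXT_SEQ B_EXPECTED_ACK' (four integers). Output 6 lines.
22 2000 2000 22
22 2156 2156 22
64 2156 2156 22
216 2156 2156 22
216 2156 2156 216
271 2156 2156 271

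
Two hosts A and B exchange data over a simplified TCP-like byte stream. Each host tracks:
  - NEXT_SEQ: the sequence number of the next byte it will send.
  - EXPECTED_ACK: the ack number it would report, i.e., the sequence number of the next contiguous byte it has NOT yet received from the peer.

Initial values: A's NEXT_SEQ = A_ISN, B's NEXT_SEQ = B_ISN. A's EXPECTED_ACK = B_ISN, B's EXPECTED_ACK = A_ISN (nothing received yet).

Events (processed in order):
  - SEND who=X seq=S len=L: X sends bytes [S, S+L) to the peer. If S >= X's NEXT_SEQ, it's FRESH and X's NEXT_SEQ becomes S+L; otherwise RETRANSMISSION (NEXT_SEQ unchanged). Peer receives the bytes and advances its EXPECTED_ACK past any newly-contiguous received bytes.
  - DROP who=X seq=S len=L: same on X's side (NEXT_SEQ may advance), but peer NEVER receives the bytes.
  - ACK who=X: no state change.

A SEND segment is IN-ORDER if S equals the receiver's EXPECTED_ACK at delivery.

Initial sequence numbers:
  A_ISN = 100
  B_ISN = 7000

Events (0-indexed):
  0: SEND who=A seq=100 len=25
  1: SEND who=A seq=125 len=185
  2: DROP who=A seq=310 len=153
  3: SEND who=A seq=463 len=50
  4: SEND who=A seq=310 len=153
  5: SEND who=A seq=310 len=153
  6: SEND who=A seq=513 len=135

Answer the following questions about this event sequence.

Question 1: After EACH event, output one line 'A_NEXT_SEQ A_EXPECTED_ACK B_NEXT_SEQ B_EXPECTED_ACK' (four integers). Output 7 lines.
125 7000 7000 125
310 7000 7000 310
463 7000 7000 310
513 7000 7000 310
513 7000 7000 513
513 7000 7000 513
648 7000 7000 648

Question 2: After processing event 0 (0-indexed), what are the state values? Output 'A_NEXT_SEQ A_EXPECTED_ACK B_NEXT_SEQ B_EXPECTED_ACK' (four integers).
After event 0: A_seq=125 A_ack=7000 B_seq=7000 B_ack=125

125 7000 7000 125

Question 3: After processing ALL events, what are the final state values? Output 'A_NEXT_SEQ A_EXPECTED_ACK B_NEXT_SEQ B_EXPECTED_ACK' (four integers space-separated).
Answer: 648 7000 7000 648

Derivation:
After event 0: A_seq=125 A_ack=7000 B_seq=7000 B_ack=125
After event 1: A_seq=310 A_ack=7000 B_seq=7000 B_ack=310
After event 2: A_seq=463 A_ack=7000 B_seq=7000 B_ack=310
After event 3: A_seq=513 A_ack=7000 B_seq=7000 B_ack=310
After event 4: A_seq=513 A_ack=7000 B_seq=7000 B_ack=513
After event 5: A_seq=513 A_ack=7000 B_seq=7000 B_ack=513
After event 6: A_seq=648 A_ack=7000 B_seq=7000 B_ack=648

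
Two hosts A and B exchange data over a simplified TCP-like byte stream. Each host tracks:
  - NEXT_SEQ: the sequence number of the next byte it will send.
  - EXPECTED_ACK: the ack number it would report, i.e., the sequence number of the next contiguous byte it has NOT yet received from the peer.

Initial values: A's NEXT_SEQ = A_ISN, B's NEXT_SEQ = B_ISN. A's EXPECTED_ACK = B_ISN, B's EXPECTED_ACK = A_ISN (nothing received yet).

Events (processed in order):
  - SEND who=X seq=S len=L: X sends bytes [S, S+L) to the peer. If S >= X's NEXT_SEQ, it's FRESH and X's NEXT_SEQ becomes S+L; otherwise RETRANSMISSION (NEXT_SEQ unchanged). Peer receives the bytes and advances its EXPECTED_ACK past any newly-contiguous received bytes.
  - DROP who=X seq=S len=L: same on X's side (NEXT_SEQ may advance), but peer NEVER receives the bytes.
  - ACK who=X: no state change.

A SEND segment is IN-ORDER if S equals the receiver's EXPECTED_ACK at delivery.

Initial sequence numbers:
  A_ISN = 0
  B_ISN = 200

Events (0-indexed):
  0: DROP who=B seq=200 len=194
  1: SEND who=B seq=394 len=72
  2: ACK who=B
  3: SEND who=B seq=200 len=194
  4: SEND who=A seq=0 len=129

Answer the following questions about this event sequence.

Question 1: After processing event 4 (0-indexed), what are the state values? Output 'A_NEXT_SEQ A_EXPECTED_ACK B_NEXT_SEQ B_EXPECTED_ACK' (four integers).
After event 0: A_seq=0 A_ack=200 B_seq=394 B_ack=0
After event 1: A_seq=0 A_ack=200 B_seq=466 B_ack=0
After event 2: A_seq=0 A_ack=200 B_seq=466 B_ack=0
After event 3: A_seq=0 A_ack=466 B_seq=466 B_ack=0
After event 4: A_seq=129 A_ack=466 B_seq=466 B_ack=129

129 466 466 129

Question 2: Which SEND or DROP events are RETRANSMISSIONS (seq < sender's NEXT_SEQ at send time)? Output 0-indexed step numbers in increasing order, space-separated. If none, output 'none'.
Step 0: DROP seq=200 -> fresh
Step 1: SEND seq=394 -> fresh
Step 3: SEND seq=200 -> retransmit
Step 4: SEND seq=0 -> fresh

Answer: 3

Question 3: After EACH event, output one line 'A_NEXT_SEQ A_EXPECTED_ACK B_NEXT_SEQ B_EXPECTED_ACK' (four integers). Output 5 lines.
0 200 394 0
0 200 466 0
0 200 466 0
0 466 466 0
129 466 466 129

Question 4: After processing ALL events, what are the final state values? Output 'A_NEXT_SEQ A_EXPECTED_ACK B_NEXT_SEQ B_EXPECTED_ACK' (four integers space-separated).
Answer: 129 466 466 129

Derivation:
After event 0: A_seq=0 A_ack=200 B_seq=394 B_ack=0
After event 1: A_seq=0 A_ack=200 B_seq=466 B_ack=0
After event 2: A_seq=0 A_ack=200 B_seq=466 B_ack=0
After event 3: A_seq=0 A_ack=466 B_seq=466 B_ack=0
After event 4: A_seq=129 A_ack=466 B_seq=466 B_ack=129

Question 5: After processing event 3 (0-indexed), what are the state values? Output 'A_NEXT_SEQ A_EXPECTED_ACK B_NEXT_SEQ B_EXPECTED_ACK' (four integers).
After event 0: A_seq=0 A_ack=200 B_seq=394 B_ack=0
After event 1: A_seq=0 A_ack=200 B_seq=466 B_ack=0
After event 2: A_seq=0 A_ack=200 B_seq=466 B_ack=0
After event 3: A_seq=0 A_ack=466 B_seq=466 B_ack=0

0 466 466 0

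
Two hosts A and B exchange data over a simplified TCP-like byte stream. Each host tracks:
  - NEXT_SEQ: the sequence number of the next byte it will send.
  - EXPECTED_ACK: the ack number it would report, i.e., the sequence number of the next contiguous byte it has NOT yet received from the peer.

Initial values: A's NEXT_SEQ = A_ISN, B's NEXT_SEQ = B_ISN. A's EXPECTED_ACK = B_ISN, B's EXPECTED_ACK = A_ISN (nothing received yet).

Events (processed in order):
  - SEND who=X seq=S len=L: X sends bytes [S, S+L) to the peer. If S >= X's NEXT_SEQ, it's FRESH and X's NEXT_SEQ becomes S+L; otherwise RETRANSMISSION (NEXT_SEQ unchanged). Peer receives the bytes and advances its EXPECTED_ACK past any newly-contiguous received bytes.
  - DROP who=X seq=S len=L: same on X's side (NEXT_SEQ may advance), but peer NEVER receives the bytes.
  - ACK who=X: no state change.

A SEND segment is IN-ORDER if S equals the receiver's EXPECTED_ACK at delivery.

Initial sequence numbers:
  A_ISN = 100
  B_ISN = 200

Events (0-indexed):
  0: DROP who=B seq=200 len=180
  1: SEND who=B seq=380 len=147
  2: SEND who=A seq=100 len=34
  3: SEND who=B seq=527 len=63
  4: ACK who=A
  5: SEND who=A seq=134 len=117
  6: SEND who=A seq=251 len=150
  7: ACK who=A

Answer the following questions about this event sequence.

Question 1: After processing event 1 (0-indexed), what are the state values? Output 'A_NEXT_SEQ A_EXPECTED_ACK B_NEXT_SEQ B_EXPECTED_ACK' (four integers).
After event 0: A_seq=100 A_ack=200 B_seq=380 B_ack=100
After event 1: A_seq=100 A_ack=200 B_seq=527 B_ack=100

100 200 527 100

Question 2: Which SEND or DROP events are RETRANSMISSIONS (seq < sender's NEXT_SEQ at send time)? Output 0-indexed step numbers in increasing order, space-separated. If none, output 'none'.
Step 0: DROP seq=200 -> fresh
Step 1: SEND seq=380 -> fresh
Step 2: SEND seq=100 -> fresh
Step 3: SEND seq=527 -> fresh
Step 5: SEND seq=134 -> fresh
Step 6: SEND seq=251 -> fresh

Answer: none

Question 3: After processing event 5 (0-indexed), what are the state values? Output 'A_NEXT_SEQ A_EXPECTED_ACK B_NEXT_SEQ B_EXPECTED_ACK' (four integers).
After event 0: A_seq=100 A_ack=200 B_seq=380 B_ack=100
After event 1: A_seq=100 A_ack=200 B_seq=527 B_ack=100
After event 2: A_seq=134 A_ack=200 B_seq=527 B_ack=134
After event 3: A_seq=134 A_ack=200 B_seq=590 B_ack=134
After event 4: A_seq=134 A_ack=200 B_seq=590 B_ack=134
After event 5: A_seq=251 A_ack=200 B_seq=590 B_ack=251

251 200 590 251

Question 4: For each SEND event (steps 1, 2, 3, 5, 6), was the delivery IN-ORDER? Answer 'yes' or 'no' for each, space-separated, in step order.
Answer: no yes no yes yes

Derivation:
Step 1: SEND seq=380 -> out-of-order
Step 2: SEND seq=100 -> in-order
Step 3: SEND seq=527 -> out-of-order
Step 5: SEND seq=134 -> in-order
Step 6: SEND seq=251 -> in-order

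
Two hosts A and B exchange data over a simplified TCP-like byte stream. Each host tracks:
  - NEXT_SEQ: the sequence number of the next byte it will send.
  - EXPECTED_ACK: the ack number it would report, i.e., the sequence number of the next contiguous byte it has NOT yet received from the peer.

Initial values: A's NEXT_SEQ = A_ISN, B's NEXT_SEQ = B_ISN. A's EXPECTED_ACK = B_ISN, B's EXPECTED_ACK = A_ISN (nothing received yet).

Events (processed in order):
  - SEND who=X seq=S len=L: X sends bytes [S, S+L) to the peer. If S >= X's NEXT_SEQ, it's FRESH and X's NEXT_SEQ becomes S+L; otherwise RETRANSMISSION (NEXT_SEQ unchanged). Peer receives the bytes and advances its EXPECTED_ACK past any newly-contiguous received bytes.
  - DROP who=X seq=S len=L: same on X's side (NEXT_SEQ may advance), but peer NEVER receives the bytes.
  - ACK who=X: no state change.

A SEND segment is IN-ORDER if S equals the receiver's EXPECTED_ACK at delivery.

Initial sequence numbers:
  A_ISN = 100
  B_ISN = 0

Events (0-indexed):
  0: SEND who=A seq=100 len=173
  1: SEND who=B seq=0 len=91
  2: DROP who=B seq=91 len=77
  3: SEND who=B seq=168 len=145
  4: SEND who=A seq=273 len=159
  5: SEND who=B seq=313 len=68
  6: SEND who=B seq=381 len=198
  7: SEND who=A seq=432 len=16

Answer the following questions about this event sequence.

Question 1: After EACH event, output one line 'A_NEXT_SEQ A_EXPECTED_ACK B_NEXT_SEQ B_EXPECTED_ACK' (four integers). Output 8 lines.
273 0 0 273
273 91 91 273
273 91 168 273
273 91 313 273
432 91 313 432
432 91 381 432
432 91 579 432
448 91 579 448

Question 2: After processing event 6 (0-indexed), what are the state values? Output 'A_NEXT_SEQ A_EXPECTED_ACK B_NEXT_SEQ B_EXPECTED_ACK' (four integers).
After event 0: A_seq=273 A_ack=0 B_seq=0 B_ack=273
After event 1: A_seq=273 A_ack=91 B_seq=91 B_ack=273
After event 2: A_seq=273 A_ack=91 B_seq=168 B_ack=273
After event 3: A_seq=273 A_ack=91 B_seq=313 B_ack=273
After event 4: A_seq=432 A_ack=91 B_seq=313 B_ack=432
After event 5: A_seq=432 A_ack=91 B_seq=381 B_ack=432
After event 6: A_seq=432 A_ack=91 B_seq=579 B_ack=432

432 91 579 432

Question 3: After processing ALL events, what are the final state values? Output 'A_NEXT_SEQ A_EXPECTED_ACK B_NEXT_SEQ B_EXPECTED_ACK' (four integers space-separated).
After event 0: A_seq=273 A_ack=0 B_seq=0 B_ack=273
After event 1: A_seq=273 A_ack=91 B_seq=91 B_ack=273
After event 2: A_seq=273 A_ack=91 B_seq=168 B_ack=273
After event 3: A_seq=273 A_ack=91 B_seq=313 B_ack=273
After event 4: A_seq=432 A_ack=91 B_seq=313 B_ack=432
After event 5: A_seq=432 A_ack=91 B_seq=381 B_ack=432
After event 6: A_seq=432 A_ack=91 B_seq=579 B_ack=432
After event 7: A_seq=448 A_ack=91 B_seq=579 B_ack=448

Answer: 448 91 579 448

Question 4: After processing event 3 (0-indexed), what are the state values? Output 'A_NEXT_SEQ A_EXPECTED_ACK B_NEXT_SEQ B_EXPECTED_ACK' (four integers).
After event 0: A_seq=273 A_ack=0 B_seq=0 B_ack=273
After event 1: A_seq=273 A_ack=91 B_seq=91 B_ack=273
After event 2: A_seq=273 A_ack=91 B_seq=168 B_ack=273
After event 3: A_seq=273 A_ack=91 B_seq=313 B_ack=273

273 91 313 273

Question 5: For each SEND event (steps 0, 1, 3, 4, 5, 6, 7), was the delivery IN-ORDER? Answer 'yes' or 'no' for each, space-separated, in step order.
Step 0: SEND seq=100 -> in-order
Step 1: SEND seq=0 -> in-order
Step 3: SEND seq=168 -> out-of-order
Step 4: SEND seq=273 -> in-order
Step 5: SEND seq=313 -> out-of-order
Step 6: SEND seq=381 -> out-of-order
Step 7: SEND seq=432 -> in-order

Answer: yes yes no yes no no yes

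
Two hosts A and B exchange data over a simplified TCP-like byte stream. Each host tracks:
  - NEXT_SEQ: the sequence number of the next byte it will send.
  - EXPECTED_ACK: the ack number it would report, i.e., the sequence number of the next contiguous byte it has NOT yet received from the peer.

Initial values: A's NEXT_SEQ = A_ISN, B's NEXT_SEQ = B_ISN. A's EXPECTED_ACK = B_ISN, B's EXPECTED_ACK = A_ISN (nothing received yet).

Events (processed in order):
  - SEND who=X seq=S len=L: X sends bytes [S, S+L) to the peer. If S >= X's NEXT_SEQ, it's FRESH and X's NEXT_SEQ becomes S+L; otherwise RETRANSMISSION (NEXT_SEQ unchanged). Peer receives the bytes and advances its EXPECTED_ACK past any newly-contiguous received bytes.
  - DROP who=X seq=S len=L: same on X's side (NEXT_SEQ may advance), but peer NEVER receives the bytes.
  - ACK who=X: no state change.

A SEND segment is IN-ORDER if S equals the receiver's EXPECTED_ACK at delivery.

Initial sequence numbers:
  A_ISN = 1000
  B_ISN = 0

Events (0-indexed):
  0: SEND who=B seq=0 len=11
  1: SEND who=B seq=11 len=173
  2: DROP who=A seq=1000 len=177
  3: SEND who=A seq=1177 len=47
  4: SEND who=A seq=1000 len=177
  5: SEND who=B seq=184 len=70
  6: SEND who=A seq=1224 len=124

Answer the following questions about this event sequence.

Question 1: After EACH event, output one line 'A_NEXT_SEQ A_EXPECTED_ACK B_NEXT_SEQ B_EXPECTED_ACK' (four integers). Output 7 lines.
1000 11 11 1000
1000 184 184 1000
1177 184 184 1000
1224 184 184 1000
1224 184 184 1224
1224 254 254 1224
1348 254 254 1348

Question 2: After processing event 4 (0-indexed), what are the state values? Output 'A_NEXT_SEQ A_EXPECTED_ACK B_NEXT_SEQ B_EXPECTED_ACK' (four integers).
After event 0: A_seq=1000 A_ack=11 B_seq=11 B_ack=1000
After event 1: A_seq=1000 A_ack=184 B_seq=184 B_ack=1000
After event 2: A_seq=1177 A_ack=184 B_seq=184 B_ack=1000
After event 3: A_seq=1224 A_ack=184 B_seq=184 B_ack=1000
After event 4: A_seq=1224 A_ack=184 B_seq=184 B_ack=1224

1224 184 184 1224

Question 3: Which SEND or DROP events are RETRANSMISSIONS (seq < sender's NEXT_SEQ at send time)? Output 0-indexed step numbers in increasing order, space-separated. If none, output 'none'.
Step 0: SEND seq=0 -> fresh
Step 1: SEND seq=11 -> fresh
Step 2: DROP seq=1000 -> fresh
Step 3: SEND seq=1177 -> fresh
Step 4: SEND seq=1000 -> retransmit
Step 5: SEND seq=184 -> fresh
Step 6: SEND seq=1224 -> fresh

Answer: 4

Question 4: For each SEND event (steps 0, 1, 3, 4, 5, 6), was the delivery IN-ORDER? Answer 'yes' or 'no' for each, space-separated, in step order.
Step 0: SEND seq=0 -> in-order
Step 1: SEND seq=11 -> in-order
Step 3: SEND seq=1177 -> out-of-order
Step 4: SEND seq=1000 -> in-order
Step 5: SEND seq=184 -> in-order
Step 6: SEND seq=1224 -> in-order

Answer: yes yes no yes yes yes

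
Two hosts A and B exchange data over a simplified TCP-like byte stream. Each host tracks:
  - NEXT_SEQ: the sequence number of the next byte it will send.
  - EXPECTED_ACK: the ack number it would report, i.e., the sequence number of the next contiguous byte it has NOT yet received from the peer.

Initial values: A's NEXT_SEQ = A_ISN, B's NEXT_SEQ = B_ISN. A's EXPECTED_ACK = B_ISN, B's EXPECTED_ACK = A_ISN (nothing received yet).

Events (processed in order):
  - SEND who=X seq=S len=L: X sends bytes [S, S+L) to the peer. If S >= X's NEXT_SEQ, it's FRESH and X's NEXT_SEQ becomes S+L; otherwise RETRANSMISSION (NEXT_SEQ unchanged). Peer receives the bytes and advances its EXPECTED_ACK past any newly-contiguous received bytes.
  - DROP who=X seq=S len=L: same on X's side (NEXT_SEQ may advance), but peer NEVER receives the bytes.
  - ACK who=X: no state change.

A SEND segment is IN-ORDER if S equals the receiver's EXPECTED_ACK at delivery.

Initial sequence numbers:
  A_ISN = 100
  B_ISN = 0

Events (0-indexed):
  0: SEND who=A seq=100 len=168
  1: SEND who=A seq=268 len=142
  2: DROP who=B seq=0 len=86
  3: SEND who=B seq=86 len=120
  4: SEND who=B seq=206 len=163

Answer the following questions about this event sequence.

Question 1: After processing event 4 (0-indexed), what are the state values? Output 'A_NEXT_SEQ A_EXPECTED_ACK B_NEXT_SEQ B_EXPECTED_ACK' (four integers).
After event 0: A_seq=268 A_ack=0 B_seq=0 B_ack=268
After event 1: A_seq=410 A_ack=0 B_seq=0 B_ack=410
After event 2: A_seq=410 A_ack=0 B_seq=86 B_ack=410
After event 3: A_seq=410 A_ack=0 B_seq=206 B_ack=410
After event 4: A_seq=410 A_ack=0 B_seq=369 B_ack=410

410 0 369 410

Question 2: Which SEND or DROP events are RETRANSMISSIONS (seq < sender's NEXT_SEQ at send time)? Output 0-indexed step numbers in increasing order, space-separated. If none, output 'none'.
Answer: none

Derivation:
Step 0: SEND seq=100 -> fresh
Step 1: SEND seq=268 -> fresh
Step 2: DROP seq=0 -> fresh
Step 3: SEND seq=86 -> fresh
Step 4: SEND seq=206 -> fresh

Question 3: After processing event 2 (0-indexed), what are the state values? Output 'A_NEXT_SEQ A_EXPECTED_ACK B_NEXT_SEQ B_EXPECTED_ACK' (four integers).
After event 0: A_seq=268 A_ack=0 B_seq=0 B_ack=268
After event 1: A_seq=410 A_ack=0 B_seq=0 B_ack=410
After event 2: A_seq=410 A_ack=0 B_seq=86 B_ack=410

410 0 86 410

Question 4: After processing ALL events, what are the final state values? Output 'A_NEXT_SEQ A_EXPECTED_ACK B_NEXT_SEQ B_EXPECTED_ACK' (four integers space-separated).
After event 0: A_seq=268 A_ack=0 B_seq=0 B_ack=268
After event 1: A_seq=410 A_ack=0 B_seq=0 B_ack=410
After event 2: A_seq=410 A_ack=0 B_seq=86 B_ack=410
After event 3: A_seq=410 A_ack=0 B_seq=206 B_ack=410
After event 4: A_seq=410 A_ack=0 B_seq=369 B_ack=410

Answer: 410 0 369 410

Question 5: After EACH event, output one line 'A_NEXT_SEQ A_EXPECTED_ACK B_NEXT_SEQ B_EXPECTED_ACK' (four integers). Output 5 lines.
268 0 0 268
410 0 0 410
410 0 86 410
410 0 206 410
410 0 369 410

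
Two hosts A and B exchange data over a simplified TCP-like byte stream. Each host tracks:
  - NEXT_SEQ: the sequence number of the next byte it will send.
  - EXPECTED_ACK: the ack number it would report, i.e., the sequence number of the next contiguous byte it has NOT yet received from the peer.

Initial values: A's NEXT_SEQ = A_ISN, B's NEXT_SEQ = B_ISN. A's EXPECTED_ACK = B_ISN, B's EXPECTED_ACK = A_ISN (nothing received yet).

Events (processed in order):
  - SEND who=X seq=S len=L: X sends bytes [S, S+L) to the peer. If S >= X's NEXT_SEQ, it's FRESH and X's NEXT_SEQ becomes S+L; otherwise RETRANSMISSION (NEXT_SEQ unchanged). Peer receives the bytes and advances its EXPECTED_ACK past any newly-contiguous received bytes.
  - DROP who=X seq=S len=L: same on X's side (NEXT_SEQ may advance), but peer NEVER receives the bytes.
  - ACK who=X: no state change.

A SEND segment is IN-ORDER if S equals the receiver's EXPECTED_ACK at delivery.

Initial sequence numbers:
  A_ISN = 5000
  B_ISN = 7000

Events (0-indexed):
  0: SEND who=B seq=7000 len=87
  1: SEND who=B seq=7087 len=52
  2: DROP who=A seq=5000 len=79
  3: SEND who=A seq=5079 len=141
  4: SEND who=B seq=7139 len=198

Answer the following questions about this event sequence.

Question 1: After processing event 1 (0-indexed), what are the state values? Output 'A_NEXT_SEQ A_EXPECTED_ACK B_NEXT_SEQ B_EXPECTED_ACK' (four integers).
After event 0: A_seq=5000 A_ack=7087 B_seq=7087 B_ack=5000
After event 1: A_seq=5000 A_ack=7139 B_seq=7139 B_ack=5000

5000 7139 7139 5000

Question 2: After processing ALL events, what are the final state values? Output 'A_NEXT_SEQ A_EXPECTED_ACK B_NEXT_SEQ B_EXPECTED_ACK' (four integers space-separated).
After event 0: A_seq=5000 A_ack=7087 B_seq=7087 B_ack=5000
After event 1: A_seq=5000 A_ack=7139 B_seq=7139 B_ack=5000
After event 2: A_seq=5079 A_ack=7139 B_seq=7139 B_ack=5000
After event 3: A_seq=5220 A_ack=7139 B_seq=7139 B_ack=5000
After event 4: A_seq=5220 A_ack=7337 B_seq=7337 B_ack=5000

Answer: 5220 7337 7337 5000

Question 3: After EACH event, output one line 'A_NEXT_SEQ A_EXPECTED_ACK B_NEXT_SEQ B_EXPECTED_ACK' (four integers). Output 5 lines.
5000 7087 7087 5000
5000 7139 7139 5000
5079 7139 7139 5000
5220 7139 7139 5000
5220 7337 7337 5000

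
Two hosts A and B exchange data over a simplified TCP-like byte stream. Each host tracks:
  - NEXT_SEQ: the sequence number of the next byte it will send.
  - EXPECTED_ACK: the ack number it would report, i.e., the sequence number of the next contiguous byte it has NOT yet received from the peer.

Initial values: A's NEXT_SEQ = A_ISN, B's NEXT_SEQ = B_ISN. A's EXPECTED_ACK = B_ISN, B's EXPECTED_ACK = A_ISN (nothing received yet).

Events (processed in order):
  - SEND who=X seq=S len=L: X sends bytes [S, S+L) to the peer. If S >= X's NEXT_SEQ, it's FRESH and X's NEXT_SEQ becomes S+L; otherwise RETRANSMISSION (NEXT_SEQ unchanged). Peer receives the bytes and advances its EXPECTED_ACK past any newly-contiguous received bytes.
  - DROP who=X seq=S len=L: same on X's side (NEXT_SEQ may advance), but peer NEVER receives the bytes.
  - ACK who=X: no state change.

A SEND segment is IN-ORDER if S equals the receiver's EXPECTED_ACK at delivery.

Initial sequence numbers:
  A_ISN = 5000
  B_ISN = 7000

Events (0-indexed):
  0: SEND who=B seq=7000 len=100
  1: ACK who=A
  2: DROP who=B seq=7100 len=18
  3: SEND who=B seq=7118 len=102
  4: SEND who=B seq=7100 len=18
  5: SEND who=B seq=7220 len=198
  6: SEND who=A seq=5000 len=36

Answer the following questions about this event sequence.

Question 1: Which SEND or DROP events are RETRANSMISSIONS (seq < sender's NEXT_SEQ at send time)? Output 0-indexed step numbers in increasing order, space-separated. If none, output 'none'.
Step 0: SEND seq=7000 -> fresh
Step 2: DROP seq=7100 -> fresh
Step 3: SEND seq=7118 -> fresh
Step 4: SEND seq=7100 -> retransmit
Step 5: SEND seq=7220 -> fresh
Step 6: SEND seq=5000 -> fresh

Answer: 4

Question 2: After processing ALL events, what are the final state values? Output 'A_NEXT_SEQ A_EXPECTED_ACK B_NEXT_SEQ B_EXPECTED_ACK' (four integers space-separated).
After event 0: A_seq=5000 A_ack=7100 B_seq=7100 B_ack=5000
After event 1: A_seq=5000 A_ack=7100 B_seq=7100 B_ack=5000
After event 2: A_seq=5000 A_ack=7100 B_seq=7118 B_ack=5000
After event 3: A_seq=5000 A_ack=7100 B_seq=7220 B_ack=5000
After event 4: A_seq=5000 A_ack=7220 B_seq=7220 B_ack=5000
After event 5: A_seq=5000 A_ack=7418 B_seq=7418 B_ack=5000
After event 6: A_seq=5036 A_ack=7418 B_seq=7418 B_ack=5036

Answer: 5036 7418 7418 5036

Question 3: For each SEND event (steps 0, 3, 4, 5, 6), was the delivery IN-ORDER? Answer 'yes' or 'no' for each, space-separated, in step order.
Step 0: SEND seq=7000 -> in-order
Step 3: SEND seq=7118 -> out-of-order
Step 4: SEND seq=7100 -> in-order
Step 5: SEND seq=7220 -> in-order
Step 6: SEND seq=5000 -> in-order

Answer: yes no yes yes yes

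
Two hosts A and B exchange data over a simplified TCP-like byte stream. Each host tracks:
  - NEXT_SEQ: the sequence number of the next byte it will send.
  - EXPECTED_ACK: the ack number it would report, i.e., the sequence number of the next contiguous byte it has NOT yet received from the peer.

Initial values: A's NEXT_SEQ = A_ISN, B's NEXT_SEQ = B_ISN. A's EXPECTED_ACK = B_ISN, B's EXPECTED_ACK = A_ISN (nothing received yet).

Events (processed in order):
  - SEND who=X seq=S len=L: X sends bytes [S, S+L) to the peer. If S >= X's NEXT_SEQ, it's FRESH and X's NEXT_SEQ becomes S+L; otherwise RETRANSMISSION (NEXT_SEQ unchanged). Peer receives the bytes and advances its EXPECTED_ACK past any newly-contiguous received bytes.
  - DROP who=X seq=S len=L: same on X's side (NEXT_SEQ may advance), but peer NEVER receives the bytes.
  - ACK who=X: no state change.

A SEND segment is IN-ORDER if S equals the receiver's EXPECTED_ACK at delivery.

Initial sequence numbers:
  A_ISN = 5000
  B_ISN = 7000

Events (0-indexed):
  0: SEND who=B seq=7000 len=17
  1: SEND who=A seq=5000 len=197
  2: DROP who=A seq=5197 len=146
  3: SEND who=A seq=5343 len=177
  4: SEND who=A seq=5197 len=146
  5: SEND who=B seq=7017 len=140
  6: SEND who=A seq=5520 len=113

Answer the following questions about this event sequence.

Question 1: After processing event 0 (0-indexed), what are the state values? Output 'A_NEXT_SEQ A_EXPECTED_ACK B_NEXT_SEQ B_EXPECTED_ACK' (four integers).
After event 0: A_seq=5000 A_ack=7017 B_seq=7017 B_ack=5000

5000 7017 7017 5000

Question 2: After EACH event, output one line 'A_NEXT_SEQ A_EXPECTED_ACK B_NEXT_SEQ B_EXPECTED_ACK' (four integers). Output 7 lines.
5000 7017 7017 5000
5197 7017 7017 5197
5343 7017 7017 5197
5520 7017 7017 5197
5520 7017 7017 5520
5520 7157 7157 5520
5633 7157 7157 5633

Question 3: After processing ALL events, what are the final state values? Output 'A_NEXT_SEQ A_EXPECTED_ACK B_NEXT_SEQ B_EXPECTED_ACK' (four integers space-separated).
After event 0: A_seq=5000 A_ack=7017 B_seq=7017 B_ack=5000
After event 1: A_seq=5197 A_ack=7017 B_seq=7017 B_ack=5197
After event 2: A_seq=5343 A_ack=7017 B_seq=7017 B_ack=5197
After event 3: A_seq=5520 A_ack=7017 B_seq=7017 B_ack=5197
After event 4: A_seq=5520 A_ack=7017 B_seq=7017 B_ack=5520
After event 5: A_seq=5520 A_ack=7157 B_seq=7157 B_ack=5520
After event 6: A_seq=5633 A_ack=7157 B_seq=7157 B_ack=5633

Answer: 5633 7157 7157 5633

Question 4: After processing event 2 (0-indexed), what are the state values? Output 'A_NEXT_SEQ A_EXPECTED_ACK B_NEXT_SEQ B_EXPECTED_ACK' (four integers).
After event 0: A_seq=5000 A_ack=7017 B_seq=7017 B_ack=5000
After event 1: A_seq=5197 A_ack=7017 B_seq=7017 B_ack=5197
After event 2: A_seq=5343 A_ack=7017 B_seq=7017 B_ack=5197

5343 7017 7017 5197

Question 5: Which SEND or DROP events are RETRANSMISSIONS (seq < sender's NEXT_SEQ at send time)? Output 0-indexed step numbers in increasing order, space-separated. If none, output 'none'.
Step 0: SEND seq=7000 -> fresh
Step 1: SEND seq=5000 -> fresh
Step 2: DROP seq=5197 -> fresh
Step 3: SEND seq=5343 -> fresh
Step 4: SEND seq=5197 -> retransmit
Step 5: SEND seq=7017 -> fresh
Step 6: SEND seq=5520 -> fresh

Answer: 4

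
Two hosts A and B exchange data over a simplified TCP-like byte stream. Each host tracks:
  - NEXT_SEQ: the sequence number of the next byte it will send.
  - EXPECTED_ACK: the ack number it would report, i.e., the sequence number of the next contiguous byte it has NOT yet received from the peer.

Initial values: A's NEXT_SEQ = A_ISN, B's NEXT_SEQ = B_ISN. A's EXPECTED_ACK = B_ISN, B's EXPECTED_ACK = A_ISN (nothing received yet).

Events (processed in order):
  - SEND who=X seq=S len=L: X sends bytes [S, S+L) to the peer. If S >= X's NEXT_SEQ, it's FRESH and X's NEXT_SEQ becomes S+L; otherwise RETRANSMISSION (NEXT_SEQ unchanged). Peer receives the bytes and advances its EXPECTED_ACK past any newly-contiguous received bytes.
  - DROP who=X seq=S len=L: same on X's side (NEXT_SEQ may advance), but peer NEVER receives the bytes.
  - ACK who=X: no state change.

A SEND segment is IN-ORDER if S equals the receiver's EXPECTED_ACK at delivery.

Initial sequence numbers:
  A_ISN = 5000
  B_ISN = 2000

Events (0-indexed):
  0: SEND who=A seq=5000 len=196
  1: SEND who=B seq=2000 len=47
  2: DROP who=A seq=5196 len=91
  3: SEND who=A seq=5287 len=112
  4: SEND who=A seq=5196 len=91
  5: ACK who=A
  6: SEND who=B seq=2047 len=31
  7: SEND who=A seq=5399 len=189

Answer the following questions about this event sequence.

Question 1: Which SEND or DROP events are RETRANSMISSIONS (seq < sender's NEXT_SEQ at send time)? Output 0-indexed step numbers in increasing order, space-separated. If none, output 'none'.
Step 0: SEND seq=5000 -> fresh
Step 1: SEND seq=2000 -> fresh
Step 2: DROP seq=5196 -> fresh
Step 3: SEND seq=5287 -> fresh
Step 4: SEND seq=5196 -> retransmit
Step 6: SEND seq=2047 -> fresh
Step 7: SEND seq=5399 -> fresh

Answer: 4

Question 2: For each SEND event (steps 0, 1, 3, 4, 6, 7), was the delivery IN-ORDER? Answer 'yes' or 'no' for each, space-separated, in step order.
Step 0: SEND seq=5000 -> in-order
Step 1: SEND seq=2000 -> in-order
Step 3: SEND seq=5287 -> out-of-order
Step 4: SEND seq=5196 -> in-order
Step 6: SEND seq=2047 -> in-order
Step 7: SEND seq=5399 -> in-order

Answer: yes yes no yes yes yes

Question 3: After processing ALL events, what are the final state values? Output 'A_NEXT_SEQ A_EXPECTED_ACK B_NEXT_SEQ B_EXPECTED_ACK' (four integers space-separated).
Answer: 5588 2078 2078 5588

Derivation:
After event 0: A_seq=5196 A_ack=2000 B_seq=2000 B_ack=5196
After event 1: A_seq=5196 A_ack=2047 B_seq=2047 B_ack=5196
After event 2: A_seq=5287 A_ack=2047 B_seq=2047 B_ack=5196
After event 3: A_seq=5399 A_ack=2047 B_seq=2047 B_ack=5196
After event 4: A_seq=5399 A_ack=2047 B_seq=2047 B_ack=5399
After event 5: A_seq=5399 A_ack=2047 B_seq=2047 B_ack=5399
After event 6: A_seq=5399 A_ack=2078 B_seq=2078 B_ack=5399
After event 7: A_seq=5588 A_ack=2078 B_seq=2078 B_ack=5588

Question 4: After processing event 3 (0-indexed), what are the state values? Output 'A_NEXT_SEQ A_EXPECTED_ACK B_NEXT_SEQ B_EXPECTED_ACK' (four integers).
After event 0: A_seq=5196 A_ack=2000 B_seq=2000 B_ack=5196
After event 1: A_seq=5196 A_ack=2047 B_seq=2047 B_ack=5196
After event 2: A_seq=5287 A_ack=2047 B_seq=2047 B_ack=5196
After event 3: A_seq=5399 A_ack=2047 B_seq=2047 B_ack=5196

5399 2047 2047 5196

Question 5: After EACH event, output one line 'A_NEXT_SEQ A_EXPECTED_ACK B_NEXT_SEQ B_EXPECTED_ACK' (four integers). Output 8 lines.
5196 2000 2000 5196
5196 2047 2047 5196
5287 2047 2047 5196
5399 2047 2047 5196
5399 2047 2047 5399
5399 2047 2047 5399
5399 2078 2078 5399
5588 2078 2078 5588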